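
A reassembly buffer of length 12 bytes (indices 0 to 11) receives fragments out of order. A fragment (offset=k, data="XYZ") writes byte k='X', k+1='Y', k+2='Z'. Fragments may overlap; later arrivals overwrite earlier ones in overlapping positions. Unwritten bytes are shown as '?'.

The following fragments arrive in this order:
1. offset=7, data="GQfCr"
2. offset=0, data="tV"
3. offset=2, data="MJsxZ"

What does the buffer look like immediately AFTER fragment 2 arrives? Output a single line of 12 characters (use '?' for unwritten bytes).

Answer: tV?????GQfCr

Derivation:
Fragment 1: offset=7 data="GQfCr" -> buffer=???????GQfCr
Fragment 2: offset=0 data="tV" -> buffer=tV?????GQfCr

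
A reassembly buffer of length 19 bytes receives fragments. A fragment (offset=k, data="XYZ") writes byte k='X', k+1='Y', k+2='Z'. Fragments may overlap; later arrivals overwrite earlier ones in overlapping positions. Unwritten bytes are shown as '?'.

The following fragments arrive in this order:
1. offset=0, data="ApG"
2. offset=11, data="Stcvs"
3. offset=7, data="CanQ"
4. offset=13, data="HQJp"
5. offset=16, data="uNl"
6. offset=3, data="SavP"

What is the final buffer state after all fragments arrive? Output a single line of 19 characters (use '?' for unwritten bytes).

Answer: ApGSavPCanQStHQJuNl

Derivation:
Fragment 1: offset=0 data="ApG" -> buffer=ApG????????????????
Fragment 2: offset=11 data="Stcvs" -> buffer=ApG????????Stcvs???
Fragment 3: offset=7 data="CanQ" -> buffer=ApG????CanQStcvs???
Fragment 4: offset=13 data="HQJp" -> buffer=ApG????CanQStHQJp??
Fragment 5: offset=16 data="uNl" -> buffer=ApG????CanQStHQJuNl
Fragment 6: offset=3 data="SavP" -> buffer=ApGSavPCanQStHQJuNl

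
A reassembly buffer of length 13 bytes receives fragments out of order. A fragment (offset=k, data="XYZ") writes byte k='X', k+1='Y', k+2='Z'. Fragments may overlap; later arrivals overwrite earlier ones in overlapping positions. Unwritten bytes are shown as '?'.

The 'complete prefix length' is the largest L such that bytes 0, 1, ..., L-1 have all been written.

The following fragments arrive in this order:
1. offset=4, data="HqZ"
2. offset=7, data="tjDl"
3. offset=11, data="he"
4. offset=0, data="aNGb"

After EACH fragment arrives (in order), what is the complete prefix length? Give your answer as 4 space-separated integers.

Fragment 1: offset=4 data="HqZ" -> buffer=????HqZ?????? -> prefix_len=0
Fragment 2: offset=7 data="tjDl" -> buffer=????HqZtjDl?? -> prefix_len=0
Fragment 3: offset=11 data="he" -> buffer=????HqZtjDlhe -> prefix_len=0
Fragment 4: offset=0 data="aNGb" -> buffer=aNGbHqZtjDlhe -> prefix_len=13

Answer: 0 0 0 13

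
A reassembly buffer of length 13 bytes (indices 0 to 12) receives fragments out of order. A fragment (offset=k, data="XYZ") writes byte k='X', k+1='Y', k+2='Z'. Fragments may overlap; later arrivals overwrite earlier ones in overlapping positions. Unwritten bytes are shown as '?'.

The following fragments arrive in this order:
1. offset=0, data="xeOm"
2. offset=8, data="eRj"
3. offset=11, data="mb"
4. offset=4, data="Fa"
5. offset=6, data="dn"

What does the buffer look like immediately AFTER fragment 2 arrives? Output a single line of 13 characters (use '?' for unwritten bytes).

Fragment 1: offset=0 data="xeOm" -> buffer=xeOm?????????
Fragment 2: offset=8 data="eRj" -> buffer=xeOm????eRj??

Answer: xeOm????eRj??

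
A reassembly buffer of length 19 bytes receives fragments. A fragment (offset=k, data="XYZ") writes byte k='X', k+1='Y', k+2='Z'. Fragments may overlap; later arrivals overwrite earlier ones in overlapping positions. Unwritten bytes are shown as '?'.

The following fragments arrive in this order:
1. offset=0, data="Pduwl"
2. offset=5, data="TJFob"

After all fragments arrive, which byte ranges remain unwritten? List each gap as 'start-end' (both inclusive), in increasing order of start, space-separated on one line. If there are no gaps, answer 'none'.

Fragment 1: offset=0 len=5
Fragment 2: offset=5 len=5
Gaps: 10-18

Answer: 10-18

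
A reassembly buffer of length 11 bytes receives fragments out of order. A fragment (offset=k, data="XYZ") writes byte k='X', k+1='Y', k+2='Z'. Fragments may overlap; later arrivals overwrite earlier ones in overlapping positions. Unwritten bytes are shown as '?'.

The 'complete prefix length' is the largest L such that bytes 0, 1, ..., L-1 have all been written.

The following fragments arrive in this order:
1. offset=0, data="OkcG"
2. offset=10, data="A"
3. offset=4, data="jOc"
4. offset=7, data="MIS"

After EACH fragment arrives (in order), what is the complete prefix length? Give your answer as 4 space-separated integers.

Fragment 1: offset=0 data="OkcG" -> buffer=OkcG??????? -> prefix_len=4
Fragment 2: offset=10 data="A" -> buffer=OkcG??????A -> prefix_len=4
Fragment 3: offset=4 data="jOc" -> buffer=OkcGjOc???A -> prefix_len=7
Fragment 4: offset=7 data="MIS" -> buffer=OkcGjOcMISA -> prefix_len=11

Answer: 4 4 7 11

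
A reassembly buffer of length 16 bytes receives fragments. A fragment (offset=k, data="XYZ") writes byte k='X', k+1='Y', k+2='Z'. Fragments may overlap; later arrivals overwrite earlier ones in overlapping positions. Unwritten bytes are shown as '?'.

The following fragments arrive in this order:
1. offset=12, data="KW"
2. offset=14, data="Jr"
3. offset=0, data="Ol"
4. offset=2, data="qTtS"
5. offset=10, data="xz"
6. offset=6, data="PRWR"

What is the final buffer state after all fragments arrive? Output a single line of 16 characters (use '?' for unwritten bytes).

Fragment 1: offset=12 data="KW" -> buffer=????????????KW??
Fragment 2: offset=14 data="Jr" -> buffer=????????????KWJr
Fragment 3: offset=0 data="Ol" -> buffer=Ol??????????KWJr
Fragment 4: offset=2 data="qTtS" -> buffer=OlqTtS??????KWJr
Fragment 5: offset=10 data="xz" -> buffer=OlqTtS????xzKWJr
Fragment 6: offset=6 data="PRWR" -> buffer=OlqTtSPRWRxzKWJr

Answer: OlqTtSPRWRxzKWJr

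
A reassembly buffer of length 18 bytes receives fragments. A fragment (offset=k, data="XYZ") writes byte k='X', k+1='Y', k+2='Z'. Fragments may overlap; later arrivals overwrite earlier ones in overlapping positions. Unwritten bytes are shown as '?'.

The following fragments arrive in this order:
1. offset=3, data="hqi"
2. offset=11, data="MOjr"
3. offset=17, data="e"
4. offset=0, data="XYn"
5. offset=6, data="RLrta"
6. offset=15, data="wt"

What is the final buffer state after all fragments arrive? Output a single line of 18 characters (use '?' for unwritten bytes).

Fragment 1: offset=3 data="hqi" -> buffer=???hqi????????????
Fragment 2: offset=11 data="MOjr" -> buffer=???hqi?????MOjr???
Fragment 3: offset=17 data="e" -> buffer=???hqi?????MOjr??e
Fragment 4: offset=0 data="XYn" -> buffer=XYnhqi?????MOjr??e
Fragment 5: offset=6 data="RLrta" -> buffer=XYnhqiRLrtaMOjr??e
Fragment 6: offset=15 data="wt" -> buffer=XYnhqiRLrtaMOjrwte

Answer: XYnhqiRLrtaMOjrwte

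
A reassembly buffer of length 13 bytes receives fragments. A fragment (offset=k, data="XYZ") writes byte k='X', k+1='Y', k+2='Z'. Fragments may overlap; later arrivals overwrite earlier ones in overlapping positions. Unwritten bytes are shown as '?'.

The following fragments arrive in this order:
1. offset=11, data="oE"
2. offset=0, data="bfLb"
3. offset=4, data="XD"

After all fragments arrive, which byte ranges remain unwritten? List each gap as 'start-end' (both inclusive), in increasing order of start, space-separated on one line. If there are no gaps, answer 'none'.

Fragment 1: offset=11 len=2
Fragment 2: offset=0 len=4
Fragment 3: offset=4 len=2
Gaps: 6-10

Answer: 6-10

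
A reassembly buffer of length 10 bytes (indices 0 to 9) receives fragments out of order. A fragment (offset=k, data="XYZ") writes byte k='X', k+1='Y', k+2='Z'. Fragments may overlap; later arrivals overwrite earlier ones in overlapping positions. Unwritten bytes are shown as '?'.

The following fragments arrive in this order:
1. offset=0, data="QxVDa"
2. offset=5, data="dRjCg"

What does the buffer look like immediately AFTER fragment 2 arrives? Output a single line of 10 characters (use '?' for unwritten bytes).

Fragment 1: offset=0 data="QxVDa" -> buffer=QxVDa?????
Fragment 2: offset=5 data="dRjCg" -> buffer=QxVDadRjCg

Answer: QxVDadRjCg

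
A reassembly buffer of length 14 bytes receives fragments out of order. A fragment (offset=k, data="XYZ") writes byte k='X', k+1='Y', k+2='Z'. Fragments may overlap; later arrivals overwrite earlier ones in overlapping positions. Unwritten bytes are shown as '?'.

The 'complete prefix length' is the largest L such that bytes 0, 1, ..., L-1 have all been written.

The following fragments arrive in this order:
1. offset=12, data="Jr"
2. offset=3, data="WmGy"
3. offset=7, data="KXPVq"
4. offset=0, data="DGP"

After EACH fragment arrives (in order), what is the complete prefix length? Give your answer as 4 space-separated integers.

Answer: 0 0 0 14

Derivation:
Fragment 1: offset=12 data="Jr" -> buffer=????????????Jr -> prefix_len=0
Fragment 2: offset=3 data="WmGy" -> buffer=???WmGy?????Jr -> prefix_len=0
Fragment 3: offset=7 data="KXPVq" -> buffer=???WmGyKXPVqJr -> prefix_len=0
Fragment 4: offset=0 data="DGP" -> buffer=DGPWmGyKXPVqJr -> prefix_len=14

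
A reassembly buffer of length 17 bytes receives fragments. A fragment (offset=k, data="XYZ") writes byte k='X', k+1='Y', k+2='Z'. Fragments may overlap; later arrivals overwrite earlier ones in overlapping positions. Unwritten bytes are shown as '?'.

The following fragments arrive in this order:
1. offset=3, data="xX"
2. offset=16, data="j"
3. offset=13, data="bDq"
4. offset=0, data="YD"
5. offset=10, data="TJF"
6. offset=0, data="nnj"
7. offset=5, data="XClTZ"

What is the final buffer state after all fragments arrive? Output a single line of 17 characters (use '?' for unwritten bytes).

Fragment 1: offset=3 data="xX" -> buffer=???xX????????????
Fragment 2: offset=16 data="j" -> buffer=???xX???????????j
Fragment 3: offset=13 data="bDq" -> buffer=???xX????????bDqj
Fragment 4: offset=0 data="YD" -> buffer=YD?xX????????bDqj
Fragment 5: offset=10 data="TJF" -> buffer=YD?xX?????TJFbDqj
Fragment 6: offset=0 data="nnj" -> buffer=nnjxX?????TJFbDqj
Fragment 7: offset=5 data="XClTZ" -> buffer=nnjxXXClTZTJFbDqj

Answer: nnjxXXClTZTJFbDqj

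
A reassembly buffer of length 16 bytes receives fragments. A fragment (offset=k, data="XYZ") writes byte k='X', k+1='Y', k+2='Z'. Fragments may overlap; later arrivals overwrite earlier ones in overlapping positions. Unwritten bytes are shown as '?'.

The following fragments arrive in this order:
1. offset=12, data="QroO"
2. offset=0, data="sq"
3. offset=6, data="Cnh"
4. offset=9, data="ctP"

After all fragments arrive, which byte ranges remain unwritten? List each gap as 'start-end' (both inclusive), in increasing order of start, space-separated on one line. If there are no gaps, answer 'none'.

Fragment 1: offset=12 len=4
Fragment 2: offset=0 len=2
Fragment 3: offset=6 len=3
Fragment 4: offset=9 len=3
Gaps: 2-5

Answer: 2-5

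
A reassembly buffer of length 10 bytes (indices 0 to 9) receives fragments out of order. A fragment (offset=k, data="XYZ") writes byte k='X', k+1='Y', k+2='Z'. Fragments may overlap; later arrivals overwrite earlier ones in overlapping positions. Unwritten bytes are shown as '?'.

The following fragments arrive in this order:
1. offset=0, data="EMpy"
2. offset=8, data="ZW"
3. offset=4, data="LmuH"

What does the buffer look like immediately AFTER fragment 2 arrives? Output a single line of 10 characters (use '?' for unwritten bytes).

Answer: EMpy????ZW

Derivation:
Fragment 1: offset=0 data="EMpy" -> buffer=EMpy??????
Fragment 2: offset=8 data="ZW" -> buffer=EMpy????ZW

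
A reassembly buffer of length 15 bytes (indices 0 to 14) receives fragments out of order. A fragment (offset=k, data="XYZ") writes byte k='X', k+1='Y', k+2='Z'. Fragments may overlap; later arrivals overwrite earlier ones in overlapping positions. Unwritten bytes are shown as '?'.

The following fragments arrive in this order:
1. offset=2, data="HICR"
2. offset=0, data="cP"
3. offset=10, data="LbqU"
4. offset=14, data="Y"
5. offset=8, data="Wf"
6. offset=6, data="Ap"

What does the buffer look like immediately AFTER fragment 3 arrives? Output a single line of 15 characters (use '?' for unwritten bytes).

Answer: cPHICR????LbqU?

Derivation:
Fragment 1: offset=2 data="HICR" -> buffer=??HICR?????????
Fragment 2: offset=0 data="cP" -> buffer=cPHICR?????????
Fragment 3: offset=10 data="LbqU" -> buffer=cPHICR????LbqU?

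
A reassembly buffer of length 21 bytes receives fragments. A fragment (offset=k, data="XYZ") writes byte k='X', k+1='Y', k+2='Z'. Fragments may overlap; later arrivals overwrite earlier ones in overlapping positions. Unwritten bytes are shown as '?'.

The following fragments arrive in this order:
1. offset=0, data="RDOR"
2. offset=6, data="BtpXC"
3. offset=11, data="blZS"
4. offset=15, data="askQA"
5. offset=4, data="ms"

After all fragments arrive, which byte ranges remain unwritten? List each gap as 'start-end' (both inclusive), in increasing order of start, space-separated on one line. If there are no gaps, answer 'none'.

Fragment 1: offset=0 len=4
Fragment 2: offset=6 len=5
Fragment 3: offset=11 len=4
Fragment 4: offset=15 len=5
Fragment 5: offset=4 len=2
Gaps: 20-20

Answer: 20-20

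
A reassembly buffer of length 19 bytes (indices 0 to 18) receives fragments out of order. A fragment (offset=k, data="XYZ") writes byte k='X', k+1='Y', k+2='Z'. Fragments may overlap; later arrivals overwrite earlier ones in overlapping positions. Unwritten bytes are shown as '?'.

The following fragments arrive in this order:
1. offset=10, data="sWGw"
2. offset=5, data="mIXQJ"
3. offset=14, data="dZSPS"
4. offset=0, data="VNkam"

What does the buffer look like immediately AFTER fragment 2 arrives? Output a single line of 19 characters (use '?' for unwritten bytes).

Answer: ?????mIXQJsWGw?????

Derivation:
Fragment 1: offset=10 data="sWGw" -> buffer=??????????sWGw?????
Fragment 2: offset=5 data="mIXQJ" -> buffer=?????mIXQJsWGw?????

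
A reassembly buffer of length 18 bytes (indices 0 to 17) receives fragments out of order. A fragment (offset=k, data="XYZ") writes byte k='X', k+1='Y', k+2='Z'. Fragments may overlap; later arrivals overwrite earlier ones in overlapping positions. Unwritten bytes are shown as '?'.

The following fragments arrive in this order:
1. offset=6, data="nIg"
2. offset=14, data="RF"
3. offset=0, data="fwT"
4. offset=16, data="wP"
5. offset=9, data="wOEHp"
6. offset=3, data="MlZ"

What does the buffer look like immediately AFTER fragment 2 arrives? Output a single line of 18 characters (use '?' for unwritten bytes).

Fragment 1: offset=6 data="nIg" -> buffer=??????nIg?????????
Fragment 2: offset=14 data="RF" -> buffer=??????nIg?????RF??

Answer: ??????nIg?????RF??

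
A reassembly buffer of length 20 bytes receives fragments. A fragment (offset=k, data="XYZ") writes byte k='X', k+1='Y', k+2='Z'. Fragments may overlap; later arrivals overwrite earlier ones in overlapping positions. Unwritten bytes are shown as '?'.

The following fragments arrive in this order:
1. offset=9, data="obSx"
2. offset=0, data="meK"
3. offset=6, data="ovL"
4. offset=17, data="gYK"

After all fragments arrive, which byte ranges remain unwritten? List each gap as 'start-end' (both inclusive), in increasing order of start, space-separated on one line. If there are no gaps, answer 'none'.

Fragment 1: offset=9 len=4
Fragment 2: offset=0 len=3
Fragment 3: offset=6 len=3
Fragment 4: offset=17 len=3
Gaps: 3-5 13-16

Answer: 3-5 13-16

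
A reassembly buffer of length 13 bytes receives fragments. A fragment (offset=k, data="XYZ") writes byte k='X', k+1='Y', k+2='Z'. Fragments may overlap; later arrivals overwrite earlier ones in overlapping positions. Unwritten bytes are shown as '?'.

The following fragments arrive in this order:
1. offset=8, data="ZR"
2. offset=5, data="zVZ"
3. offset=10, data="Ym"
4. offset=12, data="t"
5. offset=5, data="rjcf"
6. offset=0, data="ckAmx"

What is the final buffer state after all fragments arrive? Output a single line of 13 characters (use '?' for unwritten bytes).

Answer: ckAmxrjcfRYmt

Derivation:
Fragment 1: offset=8 data="ZR" -> buffer=????????ZR???
Fragment 2: offset=5 data="zVZ" -> buffer=?????zVZZR???
Fragment 3: offset=10 data="Ym" -> buffer=?????zVZZRYm?
Fragment 4: offset=12 data="t" -> buffer=?????zVZZRYmt
Fragment 5: offset=5 data="rjcf" -> buffer=?????rjcfRYmt
Fragment 6: offset=0 data="ckAmx" -> buffer=ckAmxrjcfRYmt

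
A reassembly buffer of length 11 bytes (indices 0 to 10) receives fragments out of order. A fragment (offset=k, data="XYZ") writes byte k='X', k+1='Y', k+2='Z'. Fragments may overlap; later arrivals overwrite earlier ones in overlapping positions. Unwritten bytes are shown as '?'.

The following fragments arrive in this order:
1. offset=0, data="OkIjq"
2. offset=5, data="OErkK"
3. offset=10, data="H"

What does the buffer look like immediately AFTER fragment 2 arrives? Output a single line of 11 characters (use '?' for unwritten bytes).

Fragment 1: offset=0 data="OkIjq" -> buffer=OkIjq??????
Fragment 2: offset=5 data="OErkK" -> buffer=OkIjqOErkK?

Answer: OkIjqOErkK?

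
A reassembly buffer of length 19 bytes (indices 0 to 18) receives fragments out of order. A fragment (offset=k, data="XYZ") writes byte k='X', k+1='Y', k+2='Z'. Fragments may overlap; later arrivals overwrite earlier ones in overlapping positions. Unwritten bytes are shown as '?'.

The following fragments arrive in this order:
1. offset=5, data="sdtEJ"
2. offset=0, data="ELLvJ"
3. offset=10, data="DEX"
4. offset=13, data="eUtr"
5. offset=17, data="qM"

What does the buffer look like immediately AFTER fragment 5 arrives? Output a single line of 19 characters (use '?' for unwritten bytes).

Answer: ELLvJsdtEJDEXeUtrqM

Derivation:
Fragment 1: offset=5 data="sdtEJ" -> buffer=?????sdtEJ?????????
Fragment 2: offset=0 data="ELLvJ" -> buffer=ELLvJsdtEJ?????????
Fragment 3: offset=10 data="DEX" -> buffer=ELLvJsdtEJDEX??????
Fragment 4: offset=13 data="eUtr" -> buffer=ELLvJsdtEJDEXeUtr??
Fragment 5: offset=17 data="qM" -> buffer=ELLvJsdtEJDEXeUtrqM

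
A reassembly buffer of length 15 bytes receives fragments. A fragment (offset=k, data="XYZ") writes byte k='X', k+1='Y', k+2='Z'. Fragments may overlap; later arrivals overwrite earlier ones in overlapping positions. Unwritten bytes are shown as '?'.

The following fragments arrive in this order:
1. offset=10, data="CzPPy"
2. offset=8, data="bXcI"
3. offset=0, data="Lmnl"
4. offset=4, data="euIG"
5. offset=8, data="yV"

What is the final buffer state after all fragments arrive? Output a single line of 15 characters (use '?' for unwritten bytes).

Answer: LmnleuIGyVcIPPy

Derivation:
Fragment 1: offset=10 data="CzPPy" -> buffer=??????????CzPPy
Fragment 2: offset=8 data="bXcI" -> buffer=????????bXcIPPy
Fragment 3: offset=0 data="Lmnl" -> buffer=Lmnl????bXcIPPy
Fragment 4: offset=4 data="euIG" -> buffer=LmnleuIGbXcIPPy
Fragment 5: offset=8 data="yV" -> buffer=LmnleuIGyVcIPPy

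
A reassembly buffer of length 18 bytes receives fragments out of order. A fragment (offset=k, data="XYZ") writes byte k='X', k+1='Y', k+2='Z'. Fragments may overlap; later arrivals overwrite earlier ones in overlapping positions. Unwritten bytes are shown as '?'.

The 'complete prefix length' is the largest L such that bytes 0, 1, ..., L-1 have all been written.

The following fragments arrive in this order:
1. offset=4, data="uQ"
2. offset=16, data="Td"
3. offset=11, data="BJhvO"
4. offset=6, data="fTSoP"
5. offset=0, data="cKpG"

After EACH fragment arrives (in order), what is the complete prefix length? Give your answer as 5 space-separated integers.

Answer: 0 0 0 0 18

Derivation:
Fragment 1: offset=4 data="uQ" -> buffer=????uQ???????????? -> prefix_len=0
Fragment 2: offset=16 data="Td" -> buffer=????uQ??????????Td -> prefix_len=0
Fragment 3: offset=11 data="BJhvO" -> buffer=????uQ?????BJhvOTd -> prefix_len=0
Fragment 4: offset=6 data="fTSoP" -> buffer=????uQfTSoPBJhvOTd -> prefix_len=0
Fragment 5: offset=0 data="cKpG" -> buffer=cKpGuQfTSoPBJhvOTd -> prefix_len=18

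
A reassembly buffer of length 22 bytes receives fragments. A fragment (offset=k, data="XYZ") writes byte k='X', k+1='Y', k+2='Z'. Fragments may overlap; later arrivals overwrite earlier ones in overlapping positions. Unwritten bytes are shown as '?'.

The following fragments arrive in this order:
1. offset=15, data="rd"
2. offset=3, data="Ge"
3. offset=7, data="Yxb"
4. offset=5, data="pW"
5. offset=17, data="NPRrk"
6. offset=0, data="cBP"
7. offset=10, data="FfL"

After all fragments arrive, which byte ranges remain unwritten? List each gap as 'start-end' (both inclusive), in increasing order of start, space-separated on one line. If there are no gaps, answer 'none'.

Answer: 13-14

Derivation:
Fragment 1: offset=15 len=2
Fragment 2: offset=3 len=2
Fragment 3: offset=7 len=3
Fragment 4: offset=5 len=2
Fragment 5: offset=17 len=5
Fragment 6: offset=0 len=3
Fragment 7: offset=10 len=3
Gaps: 13-14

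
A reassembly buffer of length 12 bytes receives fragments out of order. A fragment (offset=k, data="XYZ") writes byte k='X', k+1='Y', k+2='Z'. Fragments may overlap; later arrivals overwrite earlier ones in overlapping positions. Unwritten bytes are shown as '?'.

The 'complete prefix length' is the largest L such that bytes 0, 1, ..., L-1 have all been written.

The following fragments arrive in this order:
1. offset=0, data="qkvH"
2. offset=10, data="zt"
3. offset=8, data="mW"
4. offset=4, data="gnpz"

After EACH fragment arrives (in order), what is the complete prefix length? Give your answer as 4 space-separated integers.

Fragment 1: offset=0 data="qkvH" -> buffer=qkvH???????? -> prefix_len=4
Fragment 2: offset=10 data="zt" -> buffer=qkvH??????zt -> prefix_len=4
Fragment 3: offset=8 data="mW" -> buffer=qkvH????mWzt -> prefix_len=4
Fragment 4: offset=4 data="gnpz" -> buffer=qkvHgnpzmWzt -> prefix_len=12

Answer: 4 4 4 12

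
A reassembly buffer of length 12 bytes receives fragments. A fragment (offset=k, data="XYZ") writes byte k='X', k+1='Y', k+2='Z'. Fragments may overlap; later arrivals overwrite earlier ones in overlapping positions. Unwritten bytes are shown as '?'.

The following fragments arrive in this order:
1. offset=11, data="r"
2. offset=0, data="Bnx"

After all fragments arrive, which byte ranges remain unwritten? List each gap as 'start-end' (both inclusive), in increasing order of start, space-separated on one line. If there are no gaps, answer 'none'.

Answer: 3-10

Derivation:
Fragment 1: offset=11 len=1
Fragment 2: offset=0 len=3
Gaps: 3-10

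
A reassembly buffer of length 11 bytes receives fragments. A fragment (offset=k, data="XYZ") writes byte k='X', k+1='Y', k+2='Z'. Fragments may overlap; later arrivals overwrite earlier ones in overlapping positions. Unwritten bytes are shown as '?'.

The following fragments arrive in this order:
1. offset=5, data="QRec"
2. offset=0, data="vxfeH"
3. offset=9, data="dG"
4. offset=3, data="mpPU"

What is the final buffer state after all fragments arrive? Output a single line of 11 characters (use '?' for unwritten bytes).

Answer: vxfmpPUecdG

Derivation:
Fragment 1: offset=5 data="QRec" -> buffer=?????QRec??
Fragment 2: offset=0 data="vxfeH" -> buffer=vxfeHQRec??
Fragment 3: offset=9 data="dG" -> buffer=vxfeHQRecdG
Fragment 4: offset=3 data="mpPU" -> buffer=vxfmpPUecdG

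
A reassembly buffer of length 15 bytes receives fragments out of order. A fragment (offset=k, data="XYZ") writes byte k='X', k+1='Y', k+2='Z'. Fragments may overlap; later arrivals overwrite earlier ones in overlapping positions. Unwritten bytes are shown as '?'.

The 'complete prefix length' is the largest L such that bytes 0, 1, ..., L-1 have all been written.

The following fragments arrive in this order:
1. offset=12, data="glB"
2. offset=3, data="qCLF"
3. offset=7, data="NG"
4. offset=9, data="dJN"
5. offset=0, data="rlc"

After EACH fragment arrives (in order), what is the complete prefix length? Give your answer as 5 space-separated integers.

Answer: 0 0 0 0 15

Derivation:
Fragment 1: offset=12 data="glB" -> buffer=????????????glB -> prefix_len=0
Fragment 2: offset=3 data="qCLF" -> buffer=???qCLF?????glB -> prefix_len=0
Fragment 3: offset=7 data="NG" -> buffer=???qCLFNG???glB -> prefix_len=0
Fragment 4: offset=9 data="dJN" -> buffer=???qCLFNGdJNglB -> prefix_len=0
Fragment 5: offset=0 data="rlc" -> buffer=rlcqCLFNGdJNglB -> prefix_len=15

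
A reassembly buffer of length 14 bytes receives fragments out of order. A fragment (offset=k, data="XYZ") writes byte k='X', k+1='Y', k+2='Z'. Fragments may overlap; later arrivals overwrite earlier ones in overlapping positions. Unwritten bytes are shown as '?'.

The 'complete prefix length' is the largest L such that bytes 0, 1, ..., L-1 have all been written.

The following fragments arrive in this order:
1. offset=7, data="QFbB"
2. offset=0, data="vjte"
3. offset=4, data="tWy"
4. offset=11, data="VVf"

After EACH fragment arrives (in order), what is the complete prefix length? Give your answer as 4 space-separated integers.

Fragment 1: offset=7 data="QFbB" -> buffer=???????QFbB??? -> prefix_len=0
Fragment 2: offset=0 data="vjte" -> buffer=vjte???QFbB??? -> prefix_len=4
Fragment 3: offset=4 data="tWy" -> buffer=vjtetWyQFbB??? -> prefix_len=11
Fragment 4: offset=11 data="VVf" -> buffer=vjtetWyQFbBVVf -> prefix_len=14

Answer: 0 4 11 14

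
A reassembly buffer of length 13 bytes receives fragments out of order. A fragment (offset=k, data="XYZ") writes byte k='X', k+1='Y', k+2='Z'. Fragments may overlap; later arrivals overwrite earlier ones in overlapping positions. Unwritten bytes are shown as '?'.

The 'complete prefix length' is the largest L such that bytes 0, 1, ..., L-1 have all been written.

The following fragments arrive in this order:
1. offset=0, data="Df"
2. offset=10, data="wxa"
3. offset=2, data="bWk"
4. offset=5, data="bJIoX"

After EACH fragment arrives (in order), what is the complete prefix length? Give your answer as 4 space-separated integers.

Fragment 1: offset=0 data="Df" -> buffer=Df??????????? -> prefix_len=2
Fragment 2: offset=10 data="wxa" -> buffer=Df????????wxa -> prefix_len=2
Fragment 3: offset=2 data="bWk" -> buffer=DfbWk?????wxa -> prefix_len=5
Fragment 4: offset=5 data="bJIoX" -> buffer=DfbWkbJIoXwxa -> prefix_len=13

Answer: 2 2 5 13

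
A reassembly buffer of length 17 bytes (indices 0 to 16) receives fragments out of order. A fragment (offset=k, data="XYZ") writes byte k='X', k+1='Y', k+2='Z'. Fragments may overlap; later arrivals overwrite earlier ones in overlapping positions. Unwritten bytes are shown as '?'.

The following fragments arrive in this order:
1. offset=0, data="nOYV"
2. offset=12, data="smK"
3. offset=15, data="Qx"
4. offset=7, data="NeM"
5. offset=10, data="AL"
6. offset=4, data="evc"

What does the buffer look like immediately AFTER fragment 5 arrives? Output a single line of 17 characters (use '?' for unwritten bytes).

Answer: nOYV???NeMALsmKQx

Derivation:
Fragment 1: offset=0 data="nOYV" -> buffer=nOYV?????????????
Fragment 2: offset=12 data="smK" -> buffer=nOYV????????smK??
Fragment 3: offset=15 data="Qx" -> buffer=nOYV????????smKQx
Fragment 4: offset=7 data="NeM" -> buffer=nOYV???NeM??smKQx
Fragment 5: offset=10 data="AL" -> buffer=nOYV???NeMALsmKQx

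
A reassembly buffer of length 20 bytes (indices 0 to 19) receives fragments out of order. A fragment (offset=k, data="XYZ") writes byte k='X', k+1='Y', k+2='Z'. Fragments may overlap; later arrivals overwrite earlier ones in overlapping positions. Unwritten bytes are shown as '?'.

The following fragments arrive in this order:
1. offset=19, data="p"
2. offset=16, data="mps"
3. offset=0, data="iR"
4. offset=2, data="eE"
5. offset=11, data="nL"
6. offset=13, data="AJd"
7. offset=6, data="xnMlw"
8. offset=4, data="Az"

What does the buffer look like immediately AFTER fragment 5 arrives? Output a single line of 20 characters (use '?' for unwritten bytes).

Fragment 1: offset=19 data="p" -> buffer=???????????????????p
Fragment 2: offset=16 data="mps" -> buffer=????????????????mpsp
Fragment 3: offset=0 data="iR" -> buffer=iR??????????????mpsp
Fragment 4: offset=2 data="eE" -> buffer=iReE????????????mpsp
Fragment 5: offset=11 data="nL" -> buffer=iReE???????nL???mpsp

Answer: iReE???????nL???mpsp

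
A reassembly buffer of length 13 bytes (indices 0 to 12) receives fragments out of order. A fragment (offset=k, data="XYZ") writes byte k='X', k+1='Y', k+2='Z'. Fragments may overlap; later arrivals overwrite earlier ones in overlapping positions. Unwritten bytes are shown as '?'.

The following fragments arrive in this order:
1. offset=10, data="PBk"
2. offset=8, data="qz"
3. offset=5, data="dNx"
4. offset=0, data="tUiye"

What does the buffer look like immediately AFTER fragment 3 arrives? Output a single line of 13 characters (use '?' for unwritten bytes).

Answer: ?????dNxqzPBk

Derivation:
Fragment 1: offset=10 data="PBk" -> buffer=??????????PBk
Fragment 2: offset=8 data="qz" -> buffer=????????qzPBk
Fragment 3: offset=5 data="dNx" -> buffer=?????dNxqzPBk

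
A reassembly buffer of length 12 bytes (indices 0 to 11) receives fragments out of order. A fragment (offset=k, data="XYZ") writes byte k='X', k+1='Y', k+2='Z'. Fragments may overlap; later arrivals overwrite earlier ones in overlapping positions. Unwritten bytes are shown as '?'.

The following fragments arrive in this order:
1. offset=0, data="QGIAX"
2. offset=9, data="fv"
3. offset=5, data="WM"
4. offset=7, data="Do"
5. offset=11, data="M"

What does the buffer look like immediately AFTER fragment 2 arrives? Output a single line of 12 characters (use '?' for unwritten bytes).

Fragment 1: offset=0 data="QGIAX" -> buffer=QGIAX???????
Fragment 2: offset=9 data="fv" -> buffer=QGIAX????fv?

Answer: QGIAX????fv?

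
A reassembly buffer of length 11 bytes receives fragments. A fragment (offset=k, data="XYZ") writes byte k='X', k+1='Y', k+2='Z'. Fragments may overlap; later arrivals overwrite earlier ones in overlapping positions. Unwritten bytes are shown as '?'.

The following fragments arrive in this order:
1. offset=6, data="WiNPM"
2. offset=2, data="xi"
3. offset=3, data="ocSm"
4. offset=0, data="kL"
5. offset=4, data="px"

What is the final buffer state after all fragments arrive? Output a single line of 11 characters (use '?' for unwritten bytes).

Answer: kLxopxmiNPM

Derivation:
Fragment 1: offset=6 data="WiNPM" -> buffer=??????WiNPM
Fragment 2: offset=2 data="xi" -> buffer=??xi??WiNPM
Fragment 3: offset=3 data="ocSm" -> buffer=??xocSmiNPM
Fragment 4: offset=0 data="kL" -> buffer=kLxocSmiNPM
Fragment 5: offset=4 data="px" -> buffer=kLxopxmiNPM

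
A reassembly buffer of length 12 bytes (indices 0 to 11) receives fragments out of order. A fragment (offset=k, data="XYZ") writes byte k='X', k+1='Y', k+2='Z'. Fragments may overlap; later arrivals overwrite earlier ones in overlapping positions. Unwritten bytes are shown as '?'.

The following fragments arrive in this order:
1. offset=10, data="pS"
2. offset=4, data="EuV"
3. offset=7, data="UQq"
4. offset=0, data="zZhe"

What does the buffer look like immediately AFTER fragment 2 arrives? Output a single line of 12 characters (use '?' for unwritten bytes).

Fragment 1: offset=10 data="pS" -> buffer=??????????pS
Fragment 2: offset=4 data="EuV" -> buffer=????EuV???pS

Answer: ????EuV???pS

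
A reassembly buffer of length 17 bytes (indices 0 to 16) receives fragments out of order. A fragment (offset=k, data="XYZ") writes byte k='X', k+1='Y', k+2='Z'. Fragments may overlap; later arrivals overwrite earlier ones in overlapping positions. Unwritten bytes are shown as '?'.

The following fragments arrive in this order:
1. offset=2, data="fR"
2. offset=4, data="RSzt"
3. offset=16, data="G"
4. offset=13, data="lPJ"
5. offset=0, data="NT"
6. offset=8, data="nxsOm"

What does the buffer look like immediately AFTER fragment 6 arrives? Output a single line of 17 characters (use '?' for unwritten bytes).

Answer: NTfRRSztnxsOmlPJG

Derivation:
Fragment 1: offset=2 data="fR" -> buffer=??fR?????????????
Fragment 2: offset=4 data="RSzt" -> buffer=??fRRSzt?????????
Fragment 3: offset=16 data="G" -> buffer=??fRRSzt????????G
Fragment 4: offset=13 data="lPJ" -> buffer=??fRRSzt?????lPJG
Fragment 5: offset=0 data="NT" -> buffer=NTfRRSzt?????lPJG
Fragment 6: offset=8 data="nxsOm" -> buffer=NTfRRSztnxsOmlPJG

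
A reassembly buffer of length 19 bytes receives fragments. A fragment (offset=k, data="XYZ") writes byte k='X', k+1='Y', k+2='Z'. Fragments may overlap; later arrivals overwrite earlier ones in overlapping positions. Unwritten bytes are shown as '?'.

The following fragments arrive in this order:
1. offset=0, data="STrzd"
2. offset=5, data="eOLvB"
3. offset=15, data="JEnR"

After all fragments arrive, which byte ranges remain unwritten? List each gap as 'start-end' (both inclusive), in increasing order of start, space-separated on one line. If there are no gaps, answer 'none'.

Answer: 10-14

Derivation:
Fragment 1: offset=0 len=5
Fragment 2: offset=5 len=5
Fragment 3: offset=15 len=4
Gaps: 10-14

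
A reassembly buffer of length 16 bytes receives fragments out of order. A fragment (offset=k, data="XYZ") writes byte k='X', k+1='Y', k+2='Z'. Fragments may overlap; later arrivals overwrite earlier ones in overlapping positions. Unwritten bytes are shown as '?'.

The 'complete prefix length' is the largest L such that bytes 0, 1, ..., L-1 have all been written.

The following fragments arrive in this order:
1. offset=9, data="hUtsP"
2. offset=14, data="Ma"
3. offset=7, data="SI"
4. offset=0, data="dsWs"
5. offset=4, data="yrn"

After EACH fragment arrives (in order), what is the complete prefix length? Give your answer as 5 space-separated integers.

Answer: 0 0 0 4 16

Derivation:
Fragment 1: offset=9 data="hUtsP" -> buffer=?????????hUtsP?? -> prefix_len=0
Fragment 2: offset=14 data="Ma" -> buffer=?????????hUtsPMa -> prefix_len=0
Fragment 3: offset=7 data="SI" -> buffer=???????SIhUtsPMa -> prefix_len=0
Fragment 4: offset=0 data="dsWs" -> buffer=dsWs???SIhUtsPMa -> prefix_len=4
Fragment 5: offset=4 data="yrn" -> buffer=dsWsyrnSIhUtsPMa -> prefix_len=16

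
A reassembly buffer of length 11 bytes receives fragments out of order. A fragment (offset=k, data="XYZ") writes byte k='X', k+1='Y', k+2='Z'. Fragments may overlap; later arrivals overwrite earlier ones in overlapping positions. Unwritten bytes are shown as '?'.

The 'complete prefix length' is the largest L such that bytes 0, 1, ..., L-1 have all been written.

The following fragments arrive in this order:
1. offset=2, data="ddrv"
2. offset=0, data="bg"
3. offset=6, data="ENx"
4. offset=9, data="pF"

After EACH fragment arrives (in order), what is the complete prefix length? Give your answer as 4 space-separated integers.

Answer: 0 6 9 11

Derivation:
Fragment 1: offset=2 data="ddrv" -> buffer=??ddrv????? -> prefix_len=0
Fragment 2: offset=0 data="bg" -> buffer=bgddrv????? -> prefix_len=6
Fragment 3: offset=6 data="ENx" -> buffer=bgddrvENx?? -> prefix_len=9
Fragment 4: offset=9 data="pF" -> buffer=bgddrvENxpF -> prefix_len=11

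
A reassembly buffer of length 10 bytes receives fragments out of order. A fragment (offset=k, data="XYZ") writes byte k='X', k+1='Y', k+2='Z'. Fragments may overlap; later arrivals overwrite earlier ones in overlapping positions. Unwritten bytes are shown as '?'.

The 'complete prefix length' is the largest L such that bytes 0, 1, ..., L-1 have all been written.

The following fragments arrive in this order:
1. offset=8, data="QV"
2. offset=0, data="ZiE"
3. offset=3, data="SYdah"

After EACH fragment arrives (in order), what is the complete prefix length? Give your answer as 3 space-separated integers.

Fragment 1: offset=8 data="QV" -> buffer=????????QV -> prefix_len=0
Fragment 2: offset=0 data="ZiE" -> buffer=ZiE?????QV -> prefix_len=3
Fragment 3: offset=3 data="SYdah" -> buffer=ZiESYdahQV -> prefix_len=10

Answer: 0 3 10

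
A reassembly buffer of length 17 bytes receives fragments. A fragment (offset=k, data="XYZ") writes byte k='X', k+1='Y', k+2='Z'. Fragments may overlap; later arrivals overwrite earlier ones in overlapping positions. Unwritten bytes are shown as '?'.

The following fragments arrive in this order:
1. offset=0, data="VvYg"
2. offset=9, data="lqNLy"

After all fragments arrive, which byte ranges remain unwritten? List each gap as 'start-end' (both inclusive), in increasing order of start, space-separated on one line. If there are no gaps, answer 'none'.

Fragment 1: offset=0 len=4
Fragment 2: offset=9 len=5
Gaps: 4-8 14-16

Answer: 4-8 14-16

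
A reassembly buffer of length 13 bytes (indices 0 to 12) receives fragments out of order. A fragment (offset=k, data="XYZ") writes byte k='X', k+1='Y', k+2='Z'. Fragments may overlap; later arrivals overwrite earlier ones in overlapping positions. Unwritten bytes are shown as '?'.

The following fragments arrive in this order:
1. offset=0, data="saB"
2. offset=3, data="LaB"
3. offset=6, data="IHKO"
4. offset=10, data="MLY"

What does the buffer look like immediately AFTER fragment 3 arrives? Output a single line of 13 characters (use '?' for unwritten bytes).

Answer: saBLaBIHKO???

Derivation:
Fragment 1: offset=0 data="saB" -> buffer=saB??????????
Fragment 2: offset=3 data="LaB" -> buffer=saBLaB???????
Fragment 3: offset=6 data="IHKO" -> buffer=saBLaBIHKO???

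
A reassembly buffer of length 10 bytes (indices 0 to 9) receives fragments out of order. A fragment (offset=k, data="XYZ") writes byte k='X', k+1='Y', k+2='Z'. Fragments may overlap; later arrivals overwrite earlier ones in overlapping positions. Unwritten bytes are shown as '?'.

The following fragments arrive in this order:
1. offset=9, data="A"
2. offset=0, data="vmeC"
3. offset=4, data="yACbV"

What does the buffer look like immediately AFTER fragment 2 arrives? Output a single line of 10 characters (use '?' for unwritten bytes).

Answer: vmeC?????A

Derivation:
Fragment 1: offset=9 data="A" -> buffer=?????????A
Fragment 2: offset=0 data="vmeC" -> buffer=vmeC?????A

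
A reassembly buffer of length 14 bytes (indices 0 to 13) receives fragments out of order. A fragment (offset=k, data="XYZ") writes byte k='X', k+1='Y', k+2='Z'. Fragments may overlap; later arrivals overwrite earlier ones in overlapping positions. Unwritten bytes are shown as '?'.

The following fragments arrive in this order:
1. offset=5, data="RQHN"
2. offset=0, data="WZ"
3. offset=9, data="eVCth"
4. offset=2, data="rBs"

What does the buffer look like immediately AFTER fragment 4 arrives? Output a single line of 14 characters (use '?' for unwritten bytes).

Answer: WZrBsRQHNeVCth

Derivation:
Fragment 1: offset=5 data="RQHN" -> buffer=?????RQHN?????
Fragment 2: offset=0 data="WZ" -> buffer=WZ???RQHN?????
Fragment 3: offset=9 data="eVCth" -> buffer=WZ???RQHNeVCth
Fragment 4: offset=2 data="rBs" -> buffer=WZrBsRQHNeVCth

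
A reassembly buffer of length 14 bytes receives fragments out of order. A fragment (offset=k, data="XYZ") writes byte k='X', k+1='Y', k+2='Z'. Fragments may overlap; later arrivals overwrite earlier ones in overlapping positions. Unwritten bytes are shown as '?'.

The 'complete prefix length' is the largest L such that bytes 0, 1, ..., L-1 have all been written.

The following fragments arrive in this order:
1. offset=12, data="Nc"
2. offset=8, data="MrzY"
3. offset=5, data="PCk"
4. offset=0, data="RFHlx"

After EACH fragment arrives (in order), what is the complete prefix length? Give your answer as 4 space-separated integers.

Fragment 1: offset=12 data="Nc" -> buffer=????????????Nc -> prefix_len=0
Fragment 2: offset=8 data="MrzY" -> buffer=????????MrzYNc -> prefix_len=0
Fragment 3: offset=5 data="PCk" -> buffer=?????PCkMrzYNc -> prefix_len=0
Fragment 4: offset=0 data="RFHlx" -> buffer=RFHlxPCkMrzYNc -> prefix_len=14

Answer: 0 0 0 14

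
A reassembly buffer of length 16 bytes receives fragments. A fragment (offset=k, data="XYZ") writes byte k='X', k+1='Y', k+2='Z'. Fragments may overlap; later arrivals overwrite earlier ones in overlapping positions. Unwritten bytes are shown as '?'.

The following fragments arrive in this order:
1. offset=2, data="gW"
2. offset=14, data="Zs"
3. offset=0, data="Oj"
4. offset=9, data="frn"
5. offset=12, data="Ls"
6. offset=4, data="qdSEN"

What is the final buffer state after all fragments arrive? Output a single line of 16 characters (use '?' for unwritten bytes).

Answer: OjgWqdSENfrnLsZs

Derivation:
Fragment 1: offset=2 data="gW" -> buffer=??gW????????????
Fragment 2: offset=14 data="Zs" -> buffer=??gW??????????Zs
Fragment 3: offset=0 data="Oj" -> buffer=OjgW??????????Zs
Fragment 4: offset=9 data="frn" -> buffer=OjgW?????frn??Zs
Fragment 5: offset=12 data="Ls" -> buffer=OjgW?????frnLsZs
Fragment 6: offset=4 data="qdSEN" -> buffer=OjgWqdSENfrnLsZs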